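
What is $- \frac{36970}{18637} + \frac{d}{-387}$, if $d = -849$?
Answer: $\frac{505141}{2404173} \approx 0.21011$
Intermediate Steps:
$- \frac{36970}{18637} + \frac{d}{-387} = - \frac{36970}{18637} - \frac{849}{-387} = \left(-36970\right) \frac{1}{18637} - - \frac{283}{129} = - \frac{36970}{18637} + \frac{283}{129} = \frac{505141}{2404173}$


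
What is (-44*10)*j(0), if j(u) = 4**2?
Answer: -7040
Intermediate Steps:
j(u) = 16
(-44*10)*j(0) = -44*10*16 = -440*16 = -7040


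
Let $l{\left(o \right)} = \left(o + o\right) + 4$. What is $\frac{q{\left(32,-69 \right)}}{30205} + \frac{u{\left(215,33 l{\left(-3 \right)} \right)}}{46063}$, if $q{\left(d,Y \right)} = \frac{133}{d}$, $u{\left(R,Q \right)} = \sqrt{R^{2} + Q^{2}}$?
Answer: $\frac{19}{138080} + \frac{\sqrt{50581}}{46063} \approx 0.0050201$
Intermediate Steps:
$l{\left(o \right)} = 4 + 2 o$ ($l{\left(o \right)} = 2 o + 4 = 4 + 2 o$)
$u{\left(R,Q \right)} = \sqrt{Q^{2} + R^{2}}$
$\frac{q{\left(32,-69 \right)}}{30205} + \frac{u{\left(215,33 l{\left(-3 \right)} \right)}}{46063} = \frac{133 \cdot \frac{1}{32}}{30205} + \frac{\sqrt{\left(33 \left(4 + 2 \left(-3\right)\right)\right)^{2} + 215^{2}}}{46063} = 133 \cdot \frac{1}{32} \cdot \frac{1}{30205} + \sqrt{\left(33 \left(4 - 6\right)\right)^{2} + 46225} \cdot \frac{1}{46063} = \frac{133}{32} \cdot \frac{1}{30205} + \sqrt{\left(33 \left(-2\right)\right)^{2} + 46225} \cdot \frac{1}{46063} = \frac{19}{138080} + \sqrt{\left(-66\right)^{2} + 46225} \cdot \frac{1}{46063} = \frac{19}{138080} + \sqrt{4356 + 46225} \cdot \frac{1}{46063} = \frac{19}{138080} + \sqrt{50581} \cdot \frac{1}{46063} = \frac{19}{138080} + \frac{\sqrt{50581}}{46063}$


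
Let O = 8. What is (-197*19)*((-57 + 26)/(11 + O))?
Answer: 6107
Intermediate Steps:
(-197*19)*((-57 + 26)/(11 + O)) = (-197*19)*((-57 + 26)/(11 + 8)) = -(-116033)/19 = -3743*(-31/19) = 6107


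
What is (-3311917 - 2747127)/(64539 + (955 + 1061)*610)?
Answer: -6059044/1294299 ≈ -4.6813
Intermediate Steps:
(-3311917 - 2747127)/(64539 + (955 + 1061)*610) = -6059044/(64539 + 2016*610) = -6059044/(64539 + 1229760) = -6059044/1294299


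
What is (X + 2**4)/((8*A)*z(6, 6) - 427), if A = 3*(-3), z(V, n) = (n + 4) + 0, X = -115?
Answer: 99/1147 ≈ 0.086312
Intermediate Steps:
z(V, n) = 4 + n (z(V, n) = (4 + n) + 0 = 4 + n)
A = -9
(X + 2**4)/((8*A)*z(6, 6) - 427) = (-115 + 2**4)/((8*(-9))*(4 + 6) - 427) = (-115 + 16)/(-72*10 - 427) = -99/(-720 - 427) = -99/(-1147) = -99*(-1/1147) = 99/1147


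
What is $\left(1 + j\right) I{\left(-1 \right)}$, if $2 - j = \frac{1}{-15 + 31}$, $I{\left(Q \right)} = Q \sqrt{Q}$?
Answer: $- \frac{47 i}{16} \approx - 2.9375 i$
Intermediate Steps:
$I{\left(Q \right)} = Q^{\frac{3}{2}}$
$j = \frac{31}{16}$ ($j = 2 - \frac{1}{-15 + 31} = 2 - \frac{1}{16} = \frac{31}{16} \approx 1.9375$)
$\left(1 + j\right) I{\left(-1 \right)} = \left(1 + \frac{31}{16}\right) \left(-1\right)^{\frac{3}{2}} = \frac{47 \left(- i\right)}{16} = - \frac{47 i}{16}$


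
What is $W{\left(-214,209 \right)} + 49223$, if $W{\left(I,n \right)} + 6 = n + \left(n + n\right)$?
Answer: $49844$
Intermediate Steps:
$W{\left(I,n \right)} = -6 + 3 n$ ($W{\left(I,n \right)} = -6 + \left(n + \left(n + n\right)\right) = -6 + \left(n + 2 n\right) = -6 + 3 n$)
$W{\left(-214,209 \right)} + 49223 = \left(-6 + 3 \cdot 209\right) + 49223 = \left(-6 + 627\right) + 49223 = 621 + 49223 = 49844$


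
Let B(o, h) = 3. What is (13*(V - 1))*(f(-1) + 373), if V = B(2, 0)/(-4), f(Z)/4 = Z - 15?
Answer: -28119/4 ≈ -7029.8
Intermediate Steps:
f(Z) = -60 + 4*Z (f(Z) = 4*(Z - 15) = 4*(-15 + Z) = -60 + 4*Z)
V = -¾ (V = 3/(-4) = 3*(-¼) = -¾ ≈ -0.75000)
(13*(V - 1))*(f(-1) + 373) = (13*(-¾ - 1))*((-60 + 4*(-1)) + 373) = (13*(-7/4))*((-60 - 4) + 373) = -91*(-64 + 373)/4 = -91/4*309 = -28119/4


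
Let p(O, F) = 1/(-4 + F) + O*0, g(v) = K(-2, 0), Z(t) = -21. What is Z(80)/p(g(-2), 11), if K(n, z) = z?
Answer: -147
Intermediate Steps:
g(v) = 0
p(O, F) = 1/(-4 + F) (p(O, F) = 1/(-4 + F) + 0 = 1/(-4 + F))
Z(80)/p(g(-2), 11) = -21/(1/(-4 + 11)) = -21/(1/7) = -21/1/7 = -21*7 = -147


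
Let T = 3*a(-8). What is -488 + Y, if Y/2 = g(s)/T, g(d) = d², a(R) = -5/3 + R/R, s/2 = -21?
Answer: -2252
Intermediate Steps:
s = -42 (s = 2*(-21) = -42)
a(R) = -⅔ (a(R) = -5*⅓ + 1 = -5/3 + 1 = -⅔)
T = -2 (T = 3*(-⅔) = -2)
Y = -1764 (Y = 2*((-42)²/(-2)) = 2*(1764*(-½)) = 2*(-882) = -1764)
-488 + Y = -488 - 1764 = -2252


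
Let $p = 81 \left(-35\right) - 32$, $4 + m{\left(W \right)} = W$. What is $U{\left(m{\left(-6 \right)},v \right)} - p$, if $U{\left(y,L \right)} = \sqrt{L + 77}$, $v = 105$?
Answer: $2867 + \sqrt{182} \approx 2880.5$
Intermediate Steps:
$m{\left(W \right)} = -4 + W$
$U{\left(y,L \right)} = \sqrt{77 + L}$
$p = -2867$ ($p = -2835 - 32 = -2867$)
$U{\left(m{\left(-6 \right)},v \right)} - p = \sqrt{77 + 105} - -2867 = \sqrt{182} + 2867 = 2867 + \sqrt{182}$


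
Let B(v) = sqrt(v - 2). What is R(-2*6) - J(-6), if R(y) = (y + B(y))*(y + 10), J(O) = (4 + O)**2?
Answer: 20 - 2*I*sqrt(14) ≈ 20.0 - 7.4833*I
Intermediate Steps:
B(v) = sqrt(-2 + v)
R(y) = (10 + y)*(y + sqrt(-2 + y)) (R(y) = (y + sqrt(-2 + y))*(y + 10) = (y + sqrt(-2 + y))*(10 + y) = (10 + y)*(y + sqrt(-2 + y)))
R(-2*6) - J(-6) = ((-2*6)**2 + 10*(-2*6) + 10*sqrt(-2 - 2*6) + (-2*6)*sqrt(-2 - 2*6)) - (4 - 6)**2 = ((-12)**2 + 10*(-12) + 10*sqrt(-2 - 12) - 12*sqrt(-2 - 12)) - 1*(-2)**2 = (144 - 120 + 10*sqrt(-14) - 12*I*sqrt(14)) - 1*4 = (144 - 120 + 10*(I*sqrt(14)) - 12*I*sqrt(14)) - 4 = (144 - 120 + 10*I*sqrt(14) - 12*I*sqrt(14)) - 4 = (24 - 2*I*sqrt(14)) - 4 = 20 - 2*I*sqrt(14)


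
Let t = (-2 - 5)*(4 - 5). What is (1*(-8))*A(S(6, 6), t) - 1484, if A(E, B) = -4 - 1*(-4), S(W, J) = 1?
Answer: -1484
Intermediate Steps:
t = 7 (t = -7*(-1) = 7)
A(E, B) = 0 (A(E, B) = -4 + 4 = 0)
(1*(-8))*A(S(6, 6), t) - 1484 = (1*(-8))*0 - 1484 = -8*0 - 1484 = 0 - 1484 = -1484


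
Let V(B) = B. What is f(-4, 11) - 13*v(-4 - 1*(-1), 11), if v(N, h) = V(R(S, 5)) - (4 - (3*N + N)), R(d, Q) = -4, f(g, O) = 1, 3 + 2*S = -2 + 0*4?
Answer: 261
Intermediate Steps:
S = -5/2 (S = -3/2 + (-2 + 0*4)/2 = -3/2 + (-2 + 0)/2 = -3/2 + (½)*(-2) = -3/2 - 1 = -5/2 ≈ -2.5000)
v(N, h) = -8 + 4*N (v(N, h) = -4 - (4 - (3*N + N)) = -4 - (4 - 4*N) = -4 + (-4 + 4*N) = -8 + 4*N)
f(-4, 11) - 13*v(-4 - 1*(-1), 11) = 1 - 13*(-8 + 4*(-4 - 1*(-1))) = 1 - 13*(-8 + 4*(-4 + 1)) = 1 - 13*(-8 + 4*(-3)) = 1 - 13*(-8 - 12) = 1 - 13*(-20) = 1 + 260 = 261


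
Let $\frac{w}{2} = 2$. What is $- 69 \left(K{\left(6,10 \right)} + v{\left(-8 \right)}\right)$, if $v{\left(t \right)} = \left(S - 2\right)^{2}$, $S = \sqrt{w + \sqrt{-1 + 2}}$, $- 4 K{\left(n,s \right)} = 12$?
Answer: $-414 + 276 \sqrt{5} \approx 203.15$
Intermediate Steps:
$w = 4$ ($w = 2 \cdot 2 = 4$)
$K{\left(n,s \right)} = -3$ ($K{\left(n,s \right)} = \left(- \frac{1}{4}\right) 12 = -3$)
$S = \sqrt{5}$ ($S = \sqrt{4 + \sqrt{-1 + 2}} = \sqrt{4 + \sqrt{1}} = \sqrt{4 + 1} = \sqrt{5} \approx 2.2361$)
$v{\left(t \right)} = \left(-2 + \sqrt{5}\right)^{2}$ ($v{\left(t \right)} = \left(\sqrt{5} - 2\right)^{2} = \left(-2 + \sqrt{5}\right)^{2}$)
$- 69 \left(K{\left(6,10 \right)} + v{\left(-8 \right)}\right) = - 69 \left(-3 + \left(2 - \sqrt{5}\right)^{2}\right) = 207 - 69 \left(2 - \sqrt{5}\right)^{2}$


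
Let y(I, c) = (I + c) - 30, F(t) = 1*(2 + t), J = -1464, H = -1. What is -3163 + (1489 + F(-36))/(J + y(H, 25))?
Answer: -310071/98 ≈ -3164.0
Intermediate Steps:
F(t) = 2 + t
y(I, c) = -30 + I + c
-3163 + (1489 + F(-36))/(J + y(H, 25)) = -3163 + (1489 + (2 - 36))/(-1464 + (-30 - 1 + 25)) = -3163 + (1489 - 34)/(-1464 - 6) = -3163 + 1455/(-1470) = -3163 + 1455*(-1/1470) = -3163 - 97/98 = -310071/98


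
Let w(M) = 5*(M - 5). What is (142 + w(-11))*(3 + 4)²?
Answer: 3038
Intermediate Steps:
w(M) = -25 + 5*M (w(M) = 5*(-5 + M) = -25 + 5*M)
(142 + w(-11))*(3 + 4)² = (142 + (-25 + 5*(-11)))*(3 + 4)² = (142 + (-25 - 55))*7² = (142 - 80)*49 = 62*49 = 3038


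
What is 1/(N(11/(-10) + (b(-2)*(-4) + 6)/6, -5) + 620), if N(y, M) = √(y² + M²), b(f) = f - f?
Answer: 62000/38437499 - 10*√2501/38437499 ≈ 0.0016000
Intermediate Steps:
b(f) = 0
N(y, M) = √(M² + y²)
1/(N(11/(-10) + (b(-2)*(-4) + 6)/6, -5) + 620) = 1/(√((-5)² + (11/(-10) + (0*(-4) + 6)/6)²) + 620) = 1/(√(25 + (11*(-⅒) + (0 + 6)*(⅙))²) + 620) = 1/(√(25 + (-11/10 + 6*(⅙))²) + 620) = 1/(√(25 + (-11/10 + 1)²) + 620) = 1/(√(25 + (-⅒)²) + 620) = 1/(√(25 + 1/100) + 620) = 1/(√(2501/100) + 620) = 1/(√2501/10 + 620) = 1/(620 + √2501/10)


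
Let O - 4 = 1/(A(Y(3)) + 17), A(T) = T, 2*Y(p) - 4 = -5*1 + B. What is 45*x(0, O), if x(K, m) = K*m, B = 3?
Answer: 0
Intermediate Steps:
Y(p) = 1 (Y(p) = 2 + (-5*1 + 3)/2 = 2 + (-5 + 3)/2 = 2 + (½)*(-2) = 2 - 1 = 1)
O = 73/18 (O = 4 + 1/(1 + 17) = 4 + 1/18 = 73/18 ≈ 4.0556)
45*x(0, O) = 45*(0*(73/18)) = 45*0 = 0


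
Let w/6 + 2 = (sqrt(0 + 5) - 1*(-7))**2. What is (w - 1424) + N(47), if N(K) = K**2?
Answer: 1097 + 84*sqrt(5) ≈ 1284.8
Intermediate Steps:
w = -12 + 6*(7 + sqrt(5))**2 (w = -12 + 6*(sqrt(0 + 5) - 1*(-7))**2 = -12 + 6*(sqrt(5) + 7)**2 = -12 + 6*(7 + sqrt(5))**2 ≈ 499.83)
(w - 1424) + N(47) = ((312 + 84*sqrt(5)) - 1424) + 47**2 = (-1112 + 84*sqrt(5)) + 2209 = 1097 + 84*sqrt(5)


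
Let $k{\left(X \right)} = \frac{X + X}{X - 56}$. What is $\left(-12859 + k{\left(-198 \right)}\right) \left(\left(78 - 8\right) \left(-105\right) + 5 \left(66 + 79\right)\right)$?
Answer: $\frac{10817929375}{127} \approx 8.5181 \cdot 10^{7}$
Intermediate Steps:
$k{\left(X \right)} = \frac{2 X}{-56 + X}$
$\left(-12859 + k{\left(-198 \right)}\right) \left(\left(78 - 8\right) \left(-105\right) + 5 \left(66 + 79\right)\right) = \left(-12859 + 2 \left(-198\right) \frac{1}{-56 - 198}\right) \left(\left(78 - 8\right) \left(-105\right) + 5 \left(66 + 79\right)\right) = \left(-12859 + 2 \left(-198\right) \frac{1}{-254}\right) \left(70 \left(-105\right) + 5 \cdot 145\right) = \left(-12859 + 2 \left(-198\right) \left(- \frac{1}{254}\right)\right) \left(-7350 + 725\right) = \left(-12859 + \frac{198}{127}\right) \left(-6625\right) = \left(- \frac{1632895}{127}\right) \left(-6625\right) = \frac{10817929375}{127}$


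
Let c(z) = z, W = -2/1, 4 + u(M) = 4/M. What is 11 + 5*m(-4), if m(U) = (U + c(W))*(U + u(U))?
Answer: 281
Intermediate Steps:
u(M) = -4 + 4/M
W = -2 (W = -2*1 = -2)
m(U) = (-2 + U)*(-4 + U + 4/U) (m(U) = (U - 2)*(U + (-4 + 4/U)) = (-2 + U)*(-4 + U + 4/U))
11 + 5*m(-4) = 11 + 5*(12 + (-4)² - 8/(-4) - 6*(-4)) = 11 + 5*(12 + 16 - 8*(-¼) + 24) = 11 + 5*(12 + 16 + 2 + 24) = 11 + 5*54 = 11 + 270 = 281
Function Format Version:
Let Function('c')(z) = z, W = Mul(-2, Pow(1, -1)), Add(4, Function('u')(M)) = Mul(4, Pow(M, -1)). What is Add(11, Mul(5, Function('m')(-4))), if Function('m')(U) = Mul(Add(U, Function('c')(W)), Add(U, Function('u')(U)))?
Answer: 281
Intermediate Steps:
Function('u')(M) = Add(-4, Mul(4, Pow(M, -1)))
W = -2 (W = Mul(-2, 1) = -2)
Function('m')(U) = Mul(Add(-2, U), Add(-4, U, Mul(4, Pow(U, -1)))) (Function('m')(U) = Mul(Add(U, -2), Add(U, Add(-4, Mul(4, Pow(U, -1))))) = Mul(Add(-2, U), Add(-4, U, Mul(4, Pow(U, -1)))))
Add(11, Mul(5, Function('m')(-4))) = Add(11, Mul(5, Add(12, Pow(-4, 2), Mul(-8, Pow(-4, -1)), Mul(-6, -4)))) = Add(11, Mul(5, Add(12, 16, Mul(-8, Rational(-1, 4)), 24))) = Add(11, Mul(5, Add(12, 16, 2, 24))) = Add(11, Mul(5, 54)) = Add(11, 270) = 281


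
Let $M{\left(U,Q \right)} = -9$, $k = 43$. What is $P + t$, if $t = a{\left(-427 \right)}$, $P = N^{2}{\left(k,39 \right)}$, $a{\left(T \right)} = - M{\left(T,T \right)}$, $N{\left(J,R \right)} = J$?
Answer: $1858$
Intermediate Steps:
$a{\left(T \right)} = 9$ ($a{\left(T \right)} = \left(-1\right) \left(-9\right) = 9$)
$P = 1849$ ($P = 43^{2} = 1849$)
$t = 9$
$P + t = 1849 + 9 = 1858$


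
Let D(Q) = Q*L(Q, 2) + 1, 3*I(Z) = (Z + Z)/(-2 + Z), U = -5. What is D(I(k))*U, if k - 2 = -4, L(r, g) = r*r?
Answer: -140/27 ≈ -5.1852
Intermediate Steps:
L(r, g) = r²
k = -2 (k = 2 - 4 = -2)
I(Z) = 2*Z/(3*(-2 + Z)) (I(Z) = ((Z + Z)/(-2 + Z))/3 = ((2*Z)/(-2 + Z))/3 = (2*Z/(-2 + Z))/3 = 2*Z/(3*(-2 + Z)))
D(Q) = 1 + Q³ (D(Q) = Q*Q² + 1 = Q³ + 1 = 1 + Q³)
D(I(k))*U = (1 + ((⅔)*(-2)/(-2 - 2))³)*(-5) = (1 + ((⅔)*(-2)/(-4))³)*(-5) = (1 + ((⅔)*(-2)*(-¼))³)*(-5) = (1 + (⅓)³)*(-5) = (1 + 1/27)*(-5) = (28/27)*(-5) = -140/27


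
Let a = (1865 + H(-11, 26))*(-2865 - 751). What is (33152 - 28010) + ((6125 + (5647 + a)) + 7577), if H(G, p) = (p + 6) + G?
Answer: -6795285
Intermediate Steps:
H(G, p) = 6 + G + p (H(G, p) = (6 + p) + G = 6 + G + p)
a = -6819776 (a = (1865 + (6 - 11 + 26))*(-2865 - 751) = (1865 + 21)*(-3616) = 1886*(-3616) = -6819776)
(33152 - 28010) + ((6125 + (5647 + a)) + 7577) = (33152 - 28010) + ((6125 + (5647 - 6819776)) + 7577) = 5142 + ((6125 - 6814129) + 7577) = 5142 + (-6808004 + 7577) = 5142 - 6800427 = -6795285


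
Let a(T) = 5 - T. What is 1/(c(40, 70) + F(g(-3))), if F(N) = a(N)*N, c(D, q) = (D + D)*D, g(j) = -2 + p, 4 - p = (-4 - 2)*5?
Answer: 1/2336 ≈ 0.00042808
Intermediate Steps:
p = 34 (p = 4 - (-4 - 2)*5 = 4 - (-6)*5 = 4 - 1*(-30) = 4 + 30 = 34)
g(j) = 32 (g(j) = -2 + 34 = 32)
c(D, q) = 2*D² (c(D, q) = (2*D)*D = 2*D²)
F(N) = N*(5 - N) (F(N) = (5 - N)*N = N*(5 - N))
1/(c(40, 70) + F(g(-3))) = 1/(2*40² + 32*(5 - 1*32)) = 1/(2*1600 + 32*(5 - 32)) = 1/(3200 + 32*(-27)) = 1/(3200 - 864) = 1/2336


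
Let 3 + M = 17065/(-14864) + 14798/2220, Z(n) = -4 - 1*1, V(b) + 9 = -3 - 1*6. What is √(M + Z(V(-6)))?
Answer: I*√10558285835865/2062380 ≈ 1.5755*I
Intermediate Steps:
V(b) = -18 (V(b) = -9 + (-3 - 1*6) = -9 + (-3 - 6) = -9 - 9 = -18)
Z(n) = -5 (Z(n) = -4 - 1 = -5)
M = 20769733/8249520 (M = -3 + (17065/(-14864) + 14798/2220) = -3 + (17065*(-1/14864) + 14798*(1/2220)) = -3 + (-17065/14864 + 7399/1110) = -3 + 45518293/8249520 = 20769733/8249520 ≈ 2.5177)
√(M + Z(V(-6))) = √(20769733/8249520 - 5) = √(-20477867/8249520) = I*√10558285835865/2062380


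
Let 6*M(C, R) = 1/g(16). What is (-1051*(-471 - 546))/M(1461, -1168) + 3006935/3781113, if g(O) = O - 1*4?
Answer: 290988500452847/3781113 ≈ 7.6958e+7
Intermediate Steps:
g(O) = -4 + O (g(O) = O - 4 = -4 + O)
M(C, R) = 1/72 (M(C, R) = 1/(6*(-4 + 16)) = (⅙)/12 = (⅙)*(1/12) = 1/72)
(-1051*(-471 - 546))/M(1461, -1168) + 3006935/3781113 = (-1051*(-471 - 546))/(1/72) + 3006935/3781113 = -1051*(-1017)*72 + 3006935*(1/3781113) = 1068867*72 + 3006935/3781113 = 76958424 + 3006935/3781113 = 290988500452847/3781113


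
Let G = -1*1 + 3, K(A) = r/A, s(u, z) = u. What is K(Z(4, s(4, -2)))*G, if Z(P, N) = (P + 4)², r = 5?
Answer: 5/32 ≈ 0.15625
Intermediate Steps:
Z(P, N) = (4 + P)²
K(A) = 5/A
G = 2 (G = -1 + 3 = 2)
K(Z(4, s(4, -2)))*G = (5/((4 + 4)²))*2 = (5/(8²))*2 = (5/64)*2 = 5/32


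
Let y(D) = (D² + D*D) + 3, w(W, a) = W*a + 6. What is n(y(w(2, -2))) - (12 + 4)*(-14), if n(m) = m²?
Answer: 345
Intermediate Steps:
w(W, a) = 6 + W*a
y(D) = 3 + 2*D² (y(D) = (D² + D²) + 3 = 2*D² + 3 = 3 + 2*D²)
n(y(w(2, -2))) - (12 + 4)*(-14) = (3 + 2*(6 + 2*(-2))²)² - (12 + 4)*(-14) = (3 + 2*(6 - 4)²)² - 16*(-14) = (3 + 2*2²)² - 1*(-224) = (3 + 2*4)² + 224 = (3 + 8)² + 224 = 11² + 224 = 121 + 224 = 345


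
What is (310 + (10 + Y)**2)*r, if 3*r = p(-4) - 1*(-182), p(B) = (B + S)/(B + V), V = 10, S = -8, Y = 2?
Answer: 27240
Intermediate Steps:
p(B) = (-8 + B)/(10 + B) (p(B) = (B - 8)/(B + 10) = (-8 + B)/(10 + B))
r = 60 (r = ((-8 - 4)/(10 - 4) - 1*(-182))/3 = (-12/6 + 182)/3 = ((1/6)*(-12) + 182)/3 = (-2 + 182)/3 = (1/3)*180 = 60)
(310 + (10 + Y)**2)*r = (310 + (10 + 2)**2)*60 = (310 + 12**2)*60 = (310 + 144)*60 = 454*60 = 27240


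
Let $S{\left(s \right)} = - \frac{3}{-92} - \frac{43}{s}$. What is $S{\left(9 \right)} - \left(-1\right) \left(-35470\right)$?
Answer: $- \frac{29373089}{828} \approx -35475.0$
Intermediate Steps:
$S{\left(s \right)} = \frac{3}{92} - \frac{43}{s}$ ($S{\left(s \right)} = \left(-3\right) \left(- \frac{1}{92}\right) - \frac{43}{s} = \frac{3}{92} - \frac{43}{s}$)
$S{\left(9 \right)} - \left(-1\right) \left(-35470\right) = \left(\frac{3}{92} - \frac{43}{9}\right) - \left(-1\right) \left(-35470\right) = \left(\frac{3}{92} - \frac{43}{9}\right) - 35470 = - \frac{3929}{828} - 35470 = - \frac{29373089}{828}$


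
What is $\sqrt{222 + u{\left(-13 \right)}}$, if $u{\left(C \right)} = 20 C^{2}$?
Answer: $\sqrt{3602} \approx 60.017$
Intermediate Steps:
$\sqrt{222 + u{\left(-13 \right)}} = \sqrt{222 + 20 \left(-13\right)^{2}} = \sqrt{222 + 20 \cdot 169} = \sqrt{222 + 3380} = \sqrt{3602}$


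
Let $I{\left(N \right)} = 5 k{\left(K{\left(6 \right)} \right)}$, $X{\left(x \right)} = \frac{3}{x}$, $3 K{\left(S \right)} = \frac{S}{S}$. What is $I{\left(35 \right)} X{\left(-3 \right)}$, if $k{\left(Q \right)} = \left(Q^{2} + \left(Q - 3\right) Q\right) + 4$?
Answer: $- \frac{145}{9} \approx -16.111$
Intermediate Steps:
$K{\left(S \right)} = \frac{1}{3}$ ($K{\left(S \right)} = \frac{S \frac{1}{S}}{3} = \frac{1}{3} \cdot 1 = \frac{1}{3}$)
$k{\left(Q \right)} = 4 + Q^{2} + Q \left(-3 + Q\right)$ ($k{\left(Q \right)} = \left(Q^{2} + \left(-3 + Q\right) Q\right) + 4 = \left(Q^{2} + Q \left(-3 + Q\right)\right) + 4 = 4 + Q^{2} + Q \left(-3 + Q\right)$)
$I{\left(N \right)} = \frac{145}{9}$ ($I{\left(N \right)} = 5 \left(4 - 1 + \frac{2}{9}\right) = 5 \cdot \frac{29}{9} = \frac{145}{9}$)
$I{\left(35 \right)} X{\left(-3 \right)} = \frac{145 \frac{3}{-3}}{9} = \frac{145 \cdot 3 \left(- \frac{1}{3}\right)}{9} = \frac{145}{9} \left(-1\right) = - \frac{145}{9}$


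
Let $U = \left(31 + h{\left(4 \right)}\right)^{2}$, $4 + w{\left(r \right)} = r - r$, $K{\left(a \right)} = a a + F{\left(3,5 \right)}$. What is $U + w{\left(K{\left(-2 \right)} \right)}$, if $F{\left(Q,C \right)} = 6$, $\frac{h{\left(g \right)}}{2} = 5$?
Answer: $1677$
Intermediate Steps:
$h{\left(g \right)} = 10$ ($h{\left(g \right)} = 2 \cdot 5 = 10$)
$K{\left(a \right)} = 6 + a^{2}$ ($K{\left(a \right)} = a a + 6 = a^{2} + 6 = 6 + a^{2}$)
$w{\left(r \right)} = -4$ ($w{\left(r \right)} = -4 + \left(r - r\right) = -4 + 0 = -4$)
$U = 1681$ ($U = \left(31 + 10\right)^{2} = 41^{2} = 1681$)
$U + w{\left(K{\left(-2 \right)} \right)} = 1681 - 4 = 1677$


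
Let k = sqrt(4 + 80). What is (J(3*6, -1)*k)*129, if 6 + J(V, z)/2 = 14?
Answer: 4128*sqrt(21) ≈ 18917.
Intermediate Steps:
J(V, z) = 16 (J(V, z) = -12 + 2*14 = -12 + 28 = 16)
k = 2*sqrt(21) (k = sqrt(84) = 2*sqrt(21) ≈ 9.1651)
(J(3*6, -1)*k)*129 = (16*(2*sqrt(21)))*129 = (32*sqrt(21))*129 = 4128*sqrt(21)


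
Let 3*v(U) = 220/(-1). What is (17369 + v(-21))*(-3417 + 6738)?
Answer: 57438909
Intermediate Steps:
v(U) = -220/3 (v(U) = (220/(-1))/3 = (220*(-1))/3 = (1/3)*(-220) = -220/3)
(17369 + v(-21))*(-3417 + 6738) = (17369 - 220/3)*(-3417 + 6738) = (51887/3)*3321 = 57438909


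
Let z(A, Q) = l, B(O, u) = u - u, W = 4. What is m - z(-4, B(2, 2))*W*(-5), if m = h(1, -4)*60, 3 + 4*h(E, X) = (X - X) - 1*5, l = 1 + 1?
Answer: -80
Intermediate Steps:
l = 2
B(O, u) = 0
z(A, Q) = 2
h(E, X) = -2 (h(E, X) = -3/4 + ((X - X) - 1*5)/4 = -3/4 + (0 - 5)/4 = -3/4 + (1/4)*(-5) = -3/4 - 5/4 = -2)
m = -120 (m = -2*60 = -120)
m - z(-4, B(2, 2))*W*(-5) = -120 - 2*4*(-5) = -120 - 8*(-5) = -120 - 1*(-40) = -120 + 40 = -80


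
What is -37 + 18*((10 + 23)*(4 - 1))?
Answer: 1745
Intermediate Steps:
-37 + 18*((10 + 23)*(4 - 1)) = -37 + 18*(33*3) = -37 + 18*99 = -37 + 1782 = 1745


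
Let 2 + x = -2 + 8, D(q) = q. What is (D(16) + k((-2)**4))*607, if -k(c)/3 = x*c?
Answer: -106832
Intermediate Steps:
x = 4 (x = -2 + (-2 + 8) = -2 + 6 = 4)
k(c) = -12*c
(D(16) + k((-2)**4))*607 = (16 - 12*(-2)**4)*607 = (16 - 12*16)*607 = (16 - 192)*607 = -176*607 = -106832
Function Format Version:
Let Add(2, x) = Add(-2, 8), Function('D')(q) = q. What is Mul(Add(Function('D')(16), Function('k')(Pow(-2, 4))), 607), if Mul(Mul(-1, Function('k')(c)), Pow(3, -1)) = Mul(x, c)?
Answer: -106832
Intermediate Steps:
x = 4 (x = Add(-2, Add(-2, 8)) = Add(-2, 6) = 4)
Function('k')(c) = Mul(-12, c) (Function('k')(c) = Mul(-3, Mul(4, c)) = Mul(-12, c))
Mul(Add(Function('D')(16), Function('k')(Pow(-2, 4))), 607) = Mul(Add(16, Mul(-12, Pow(-2, 4))), 607) = Mul(Add(16, Mul(-12, 16)), 607) = Mul(Add(16, -192), 607) = Mul(-176, 607) = -106832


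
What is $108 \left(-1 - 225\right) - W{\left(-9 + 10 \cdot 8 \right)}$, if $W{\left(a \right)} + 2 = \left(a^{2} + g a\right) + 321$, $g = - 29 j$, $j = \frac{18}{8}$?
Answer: $- \frac{100541}{4} \approx -25135.0$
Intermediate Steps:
$j = \frac{9}{4}$ ($j = 18 \cdot \frac{1}{8} = \frac{9}{4} \approx 2.25$)
$g = - \frac{261}{4}$ ($g = \left(-29\right) \frac{9}{4} = - \frac{261}{4} \approx -65.25$)
$W{\left(a \right)} = 319 + a^{2} - \frac{261 a}{4}$ ($W{\left(a \right)} = -2 + \left(\left(a^{2} - \frac{261 a}{4}\right) + 321\right) = -2 + \left(321 + a^{2} - \frac{261 a}{4}\right) = 319 + a^{2} - \frac{261 a}{4}$)
$108 \left(-1 - 225\right) - W{\left(-9 + 10 \cdot 8 \right)} = 108 \left(-1 - 225\right) - \left(319 + \left(-9 + 10 \cdot 8\right)^{2} - \frac{261 \left(-9 + 10 \cdot 8\right)}{4}\right) = 108 \left(-226\right) - \left(319 + \left(-9 + 80\right)^{2} - \frac{261 \left(-9 + 80\right)}{4}\right) = -24408 - \left(319 + 71^{2} - \frac{18531}{4}\right) = -24408 - \left(319 + 5041 - \frac{18531}{4}\right) = -24408 - \frac{2909}{4} = - \frac{100541}{4}$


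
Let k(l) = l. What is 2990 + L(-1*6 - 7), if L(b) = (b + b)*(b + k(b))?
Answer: 3666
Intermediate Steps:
L(b) = 4*b**2 (L(b) = (b + b)*(b + b) = (2*b)*(2*b) = 4*b**2)
2990 + L(-1*6 - 7) = 2990 + 4*(-1*6 - 7)**2 = 2990 + 4*(-6 - 7)**2 = 2990 + 4*(-13)**2 = 2990 + 4*169 = 2990 + 676 = 3666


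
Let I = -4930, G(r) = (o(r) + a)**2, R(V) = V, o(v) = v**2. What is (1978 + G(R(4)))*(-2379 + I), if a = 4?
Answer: -17380802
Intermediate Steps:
G(r) = (4 + r**2)**2 (G(r) = (r**2 + 4)**2 = (4 + r**2)**2)
(1978 + G(R(4)))*(-2379 + I) = (1978 + (4 + 4**2)**2)*(-2379 - 4930) = (1978 + (4 + 16)**2)*(-7309) = (1978 + 20**2)*(-7309) = (1978 + 400)*(-7309) = 2378*(-7309) = -17380802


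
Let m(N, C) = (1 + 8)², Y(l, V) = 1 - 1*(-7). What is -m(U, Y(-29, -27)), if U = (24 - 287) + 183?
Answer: -81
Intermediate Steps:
Y(l, V) = 8 (Y(l, V) = 1 + 7 = 8)
U = -80 (U = -263 + 183 = -80)
m(N, C) = 81 (m(N, C) = 9² = 81)
-m(U, Y(-29, -27)) = -1*81 = -81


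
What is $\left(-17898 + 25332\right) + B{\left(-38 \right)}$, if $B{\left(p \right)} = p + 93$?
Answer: $7489$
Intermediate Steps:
$B{\left(p \right)} = 93 + p$
$\left(-17898 + 25332\right) + B{\left(-38 \right)} = \left(-17898 + 25332\right) + \left(93 - 38\right) = 7434 + 55 = 7489$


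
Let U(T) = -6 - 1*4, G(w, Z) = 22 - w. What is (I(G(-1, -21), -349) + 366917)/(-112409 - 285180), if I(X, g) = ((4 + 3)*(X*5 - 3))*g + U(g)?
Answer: -93291/397589 ≈ -0.23464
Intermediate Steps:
U(T) = -10 (U(T) = -6 - 4 = -10)
I(X, g) = -10 + g*(-21 + 35*X) (I(X, g) = ((4 + 3)*(X*5 - 3))*g - 10 = (7*(5*X - 3))*g - 10 = (7*(-3 + 5*X))*g - 10 = (-21 + 35*X)*g - 10 = g*(-21 + 35*X) - 10 = -10 + g*(-21 + 35*X))
(I(G(-1, -21), -349) + 366917)/(-112409 - 285180) = ((-10 - 21*(-349) + 35*(22 - 1*(-1))*(-349)) + 366917)/(-112409 - 285180) = ((-10 + 7329 + 35*(22 + 1)*(-349)) + 366917)/(-397589) = ((-10 + 7329 + 35*23*(-349)) + 366917)*(-1/397589) = ((-10 + 7329 - 280945) + 366917)*(-1/397589) = (-273626 + 366917)*(-1/397589) = 93291*(-1/397589) = -93291/397589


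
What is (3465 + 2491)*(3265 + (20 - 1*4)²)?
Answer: 20971076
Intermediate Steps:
(3465 + 2491)*(3265 + (20 - 1*4)²) = 5956*(3265 + (20 - 4)²) = 5956*(3265 + 16²) = 5956*(3265 + 256) = 5956*3521 = 20971076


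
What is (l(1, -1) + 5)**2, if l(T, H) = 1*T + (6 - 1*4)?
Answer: 64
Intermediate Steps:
l(T, H) = 2 + T (l(T, H) = T + (6 - 4) = T + 2 = 2 + T)
(l(1, -1) + 5)**2 = ((2 + 1) + 5)**2 = (3 + 5)**2 = 8**2 = 64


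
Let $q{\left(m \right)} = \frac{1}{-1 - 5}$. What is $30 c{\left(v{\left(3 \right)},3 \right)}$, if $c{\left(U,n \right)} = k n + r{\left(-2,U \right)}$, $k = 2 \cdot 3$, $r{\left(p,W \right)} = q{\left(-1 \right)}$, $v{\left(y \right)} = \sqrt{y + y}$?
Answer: $535$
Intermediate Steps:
$q{\left(m \right)} = - \frac{1}{6}$ ($q{\left(m \right)} = \frac{1}{-6} = - \frac{1}{6}$)
$v{\left(y \right)} = \sqrt{2} \sqrt{y}$ ($v{\left(y \right)} = \sqrt{2 y} = \sqrt{2} \sqrt{y}$)
$r{\left(p,W \right)} = - \frac{1}{6}$
$k = 6$
$c{\left(U,n \right)} = - \frac{1}{6} + 6 n$ ($c{\left(U,n \right)} = 6 n - \frac{1}{6} = - \frac{1}{6} + 6 n$)
$30 c{\left(v{\left(3 \right)},3 \right)} = 30 \left(- \frac{1}{6} + 6 \cdot 3\right) = 30 \left(- \frac{1}{6} + 18\right) = 30 \cdot \frac{107}{6} = 535$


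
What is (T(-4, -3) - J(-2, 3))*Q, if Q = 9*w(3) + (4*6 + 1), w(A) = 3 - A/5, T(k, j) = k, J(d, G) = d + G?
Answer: -233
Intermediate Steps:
J(d, G) = G + d
w(A) = 3 - A/5
Q = 233/5 (Q = 9*(3 - ⅕*3) + (4*6 + 1) = 9*(3 - ⅗) + (24 + 1) = 9*(12/5) + 25 = 108/5 + 25 = 233/5 ≈ 46.600)
(T(-4, -3) - J(-2, 3))*Q = (-4 - (3 - 2))*(233/5) = (-4 - 1*1)*(233/5) = (-4 - 1)*(233/5) = -5*233/5 = -233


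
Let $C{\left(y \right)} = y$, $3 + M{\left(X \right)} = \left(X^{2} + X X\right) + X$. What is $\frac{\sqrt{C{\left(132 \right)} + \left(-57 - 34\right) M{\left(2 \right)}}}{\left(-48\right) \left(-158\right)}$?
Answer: $\frac{i \sqrt{505}}{7584} \approx 0.0029631 i$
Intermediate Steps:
$M{\left(X \right)} = -3 + X + 2 X^{2}$ ($M{\left(X \right)} = -3 + \left(\left(X^{2} + X X\right) + X\right) = -3 + \left(\left(X^{2} + X^{2}\right) + X\right) = -3 + \left(2 X^{2} + X\right) = -3 + \left(X + 2 X^{2}\right) = -3 + X + 2 X^{2}$)
$\frac{\sqrt{C{\left(132 \right)} + \left(-57 - 34\right) M{\left(2 \right)}}}{\left(-48\right) \left(-158\right)} = \frac{\sqrt{132 + \left(-57 - 34\right) \left(-3 + 2 + 2 \cdot 2^{2}\right)}}{\left(-48\right) \left(-158\right)} = \frac{\sqrt{132 - 91 \left(-3 + 2 + 2 \cdot 4\right)}}{7584} = \sqrt{132 - 91 \left(-3 + 2 + 8\right)} \frac{1}{7584} = \sqrt{132 - 637} \cdot \frac{1}{7584} = \sqrt{-505} \cdot \frac{1}{7584} = i \sqrt{505} \cdot \frac{1}{7584} = \frac{i \sqrt{505}}{7584}$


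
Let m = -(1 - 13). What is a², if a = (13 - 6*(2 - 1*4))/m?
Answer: 625/144 ≈ 4.3403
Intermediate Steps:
m = 12 (m = -1*(-12) = 12)
a = 25/12 (a = (13 - 6*(2 - 1*4))/12 = (13 - 6*(2 - 4))*(1/12) = (13 - 6*(-2))*(1/12) = (13 + 12)*(1/12) = 25*(1/12) = 25/12 ≈ 2.0833)
a² = (25/12)² = 625/144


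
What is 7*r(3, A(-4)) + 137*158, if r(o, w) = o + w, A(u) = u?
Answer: 21639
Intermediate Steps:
7*r(3, A(-4)) + 137*158 = 7*(3 - 4) + 137*158 = 7*(-1) + 21646 = -7 + 21646 = 21639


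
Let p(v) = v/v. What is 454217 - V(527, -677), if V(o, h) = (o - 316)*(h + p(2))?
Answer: 596853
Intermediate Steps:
p(v) = 1
V(o, h) = (1 + h)*(-316 + o) (V(o, h) = (o - 316)*(h + 1) = (-316 + o)*(1 + h) = (1 + h)*(-316 + o))
454217 - V(527, -677) = 454217 - (-316 + 527 - 316*(-677) - 677*527) = 454217 - (-316 + 527 + 213932 - 356779) = 454217 - 1*(-142636) = 454217 + 142636 = 596853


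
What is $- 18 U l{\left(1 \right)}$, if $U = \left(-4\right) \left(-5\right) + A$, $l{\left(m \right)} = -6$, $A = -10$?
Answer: $1080$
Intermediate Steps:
$U = 10$ ($U = \left(-4\right) \left(-5\right) - 10 = 20 - 10 = 10$)
$- 18 U l{\left(1 \right)} = \left(-18\right) 10 \left(-6\right) = \left(-180\right) \left(-6\right) = 1080$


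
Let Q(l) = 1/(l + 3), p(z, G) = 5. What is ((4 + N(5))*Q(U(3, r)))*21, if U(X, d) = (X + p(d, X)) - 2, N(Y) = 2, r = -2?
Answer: 14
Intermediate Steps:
U(X, d) = 3 + X (U(X, d) = (X + 5) - 2 = (5 + X) - 2 = 3 + X)
Q(l) = 1/(3 + l)
((4 + N(5))*Q(U(3, r)))*21 = ((4 + 2)/(3 + (3 + 3)))*21 = (6/(3 + 6))*21 = (6/9)*21 = (6*(⅑))*21 = (⅔)*21 = 14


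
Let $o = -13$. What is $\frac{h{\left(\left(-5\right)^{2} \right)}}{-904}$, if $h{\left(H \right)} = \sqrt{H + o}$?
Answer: $- \frac{\sqrt{3}}{452} \approx -0.003832$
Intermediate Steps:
$h{\left(H \right)} = \sqrt{-13 + H}$ ($h{\left(H \right)} = \sqrt{H - 13} = \sqrt{-13 + H}$)
$\frac{h{\left(\left(-5\right)^{2} \right)}}{-904} = \frac{\sqrt{-13 + \left(-5\right)^{2}}}{-904} = \sqrt{-13 + 25} \left(- \frac{1}{904}\right) = \sqrt{12} \left(- \frac{1}{904}\right) = 2 \sqrt{3} \left(- \frac{1}{904}\right) = - \frac{\sqrt{3}}{452}$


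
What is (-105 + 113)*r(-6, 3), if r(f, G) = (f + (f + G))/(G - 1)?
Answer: -36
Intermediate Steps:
r(f, G) = (G + 2*f)/(-1 + G) (r(f, G) = (f + (G + f))/(-1 + G) = (G + 2*f)/(-1 + G))
(-105 + 113)*r(-6, 3) = (-105 + 113)*((3 + 2*(-6))/(-1 + 3)) = 8*((3 - 12)/2) = 8*((½)*(-9)) = 8*(-9/2) = -36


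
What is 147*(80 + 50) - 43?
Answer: 19067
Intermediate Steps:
147*(80 + 50) - 43 = 147*130 - 43 = 19110 - 43 = 19067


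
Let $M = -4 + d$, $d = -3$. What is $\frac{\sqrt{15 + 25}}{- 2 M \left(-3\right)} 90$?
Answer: $- \frac{30 \sqrt{10}}{7} \approx -13.553$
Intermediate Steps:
$M = -7$ ($M = -4 - 3 = -7$)
$\frac{\sqrt{15 + 25}}{- 2 M \left(-3\right)} 90 = \frac{\sqrt{15 + 25}}{\left(-2\right) \left(-7\right) \left(-3\right)} 90 = \frac{\sqrt{40}}{14 \left(-3\right)} 90 = \frac{2 \sqrt{10}}{-42} \cdot 90 = - \frac{2 \sqrt{10}}{42} \cdot 90 = - \frac{\sqrt{10}}{21} \cdot 90 = - \frac{30 \sqrt{10}}{7}$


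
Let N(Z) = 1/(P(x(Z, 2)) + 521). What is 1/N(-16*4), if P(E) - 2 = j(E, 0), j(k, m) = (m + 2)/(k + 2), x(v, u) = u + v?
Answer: 15689/30 ≈ 522.97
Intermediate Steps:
j(k, m) = (2 + m)/(2 + k)
P(E) = 2 + 2/(2 + E) (P(E) = 2 + (2 + 0)/(2 + E) = 2 + 2/(2 + E))
N(Z) = 1/(521 + 2*(5 + Z)/(4 + Z)) (N(Z) = 1/(2*(3 + (2 + Z))/(2 + (2 + Z)) + 521) = 1/(2*(5 + Z)/(4 + Z) + 521) = 1/(521 + 2*(5 + Z)/(4 + Z)))
1/N(-16*4) = 1/((4 - 16*4)/(2094 + 523*(-16*4))) = 1/((4 - 64)/(2094 + 523*(-64))) = 1/(-60/(2094 - 33472)) = 1/(-60/(-31378)) = 1/(-1/31378*(-60)) = 1/(30/15689) = 15689/30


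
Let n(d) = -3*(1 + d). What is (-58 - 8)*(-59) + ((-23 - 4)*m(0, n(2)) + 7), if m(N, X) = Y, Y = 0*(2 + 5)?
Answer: 3901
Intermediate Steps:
n(d) = -3 - 3*d
Y = 0 (Y = 0*7 = 0)
m(N, X) = 0
(-58 - 8)*(-59) + ((-23 - 4)*m(0, n(2)) + 7) = (-58 - 8)*(-59) + ((-23 - 4)*0 + 7) = -66*(-59) + (-27*0 + 7) = 3894 + (0 + 7) = 3894 + 7 = 3901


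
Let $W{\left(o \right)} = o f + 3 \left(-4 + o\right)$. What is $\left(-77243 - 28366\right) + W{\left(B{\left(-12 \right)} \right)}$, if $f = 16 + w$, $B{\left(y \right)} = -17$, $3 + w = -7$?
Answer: $-105774$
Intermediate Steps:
$w = -10$ ($w = -3 - 7 = -10$)
$f = 6$ ($f = 16 - 10 = 6$)
$W{\left(o \right)} = -12 + 9 o$ ($W{\left(o \right)} = o 6 + 3 \left(-4 + o\right) = 6 o + \left(-12 + 3 o\right) = -12 + 9 o$)
$\left(-77243 - 28366\right) + W{\left(B{\left(-12 \right)} \right)} = \left(-77243 - 28366\right) + \left(-12 + 9 \left(-17\right)\right) = -105609 - 165 = -105774$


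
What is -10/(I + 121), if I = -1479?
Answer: 5/679 ≈ 0.0073638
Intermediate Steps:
-10/(I + 121) = -10/(-1479 + 121) = -10/(-1358) = -10*(-1/1358) = 5/679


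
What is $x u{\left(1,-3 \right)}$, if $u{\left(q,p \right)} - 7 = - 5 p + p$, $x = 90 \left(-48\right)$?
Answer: $-82080$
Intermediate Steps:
$x = -4320$
$u{\left(q,p \right)} = 7 - 4 p$ ($u{\left(q,p \right)} = 7 + \left(- 5 p + p\right) = 7 - 4 p$)
$x u{\left(1,-3 \right)} = - 4320 \left(7 - -12\right) = - 4320 \left(7 + 12\right) = \left(-4320\right) 19 = -82080$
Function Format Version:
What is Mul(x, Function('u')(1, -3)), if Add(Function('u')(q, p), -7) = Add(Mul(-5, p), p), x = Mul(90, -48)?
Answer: -82080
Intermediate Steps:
x = -4320
Function('u')(q, p) = Add(7, Mul(-4, p)) (Function('u')(q, p) = Add(7, Add(Mul(-5, p), p)) = Add(7, Mul(-4, p)))
Mul(x, Function('u')(1, -3)) = Mul(-4320, Add(7, Mul(-4, -3))) = Mul(-4320, Add(7, 12)) = Mul(-4320, 19) = -82080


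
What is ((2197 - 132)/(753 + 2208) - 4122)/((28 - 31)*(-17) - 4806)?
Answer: 1743311/2011365 ≈ 0.86673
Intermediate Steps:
((2197 - 132)/(753 + 2208) - 4122)/((28 - 31)*(-17) - 4806) = (2065/2961 - 4122)/(-3*(-17) - 4806) = (2065*(1/2961) - 4122)/(51 - 4806) = (295/423 - 4122)/(-4755) = -1743311/423*(-1/4755) = 1743311/2011365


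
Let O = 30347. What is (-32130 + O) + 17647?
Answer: 15864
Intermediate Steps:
(-32130 + O) + 17647 = (-32130 + 30347) + 17647 = -1783 + 17647 = 15864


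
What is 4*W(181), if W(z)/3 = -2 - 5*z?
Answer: -10884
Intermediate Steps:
W(z) = -6 - 15*z (W(z) = 3*(-2 - 5*z) = -6 - 15*z)
4*W(181) = 4*(-6 - 15*181) = 4*(-6 - 2715) = 4*(-2721) = -10884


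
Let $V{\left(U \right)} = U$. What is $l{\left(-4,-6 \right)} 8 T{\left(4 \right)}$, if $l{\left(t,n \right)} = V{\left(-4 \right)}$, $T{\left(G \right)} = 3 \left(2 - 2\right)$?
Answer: $0$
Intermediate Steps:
$T{\left(G \right)} = 0$ ($T{\left(G \right)} = 3 \cdot 0 = 0$)
$l{\left(t,n \right)} = -4$
$l{\left(-4,-6 \right)} 8 T{\left(4 \right)} = \left(-4\right) 8 \cdot 0 = \left(-32\right) 0 = 0$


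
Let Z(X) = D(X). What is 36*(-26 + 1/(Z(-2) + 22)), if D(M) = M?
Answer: -4671/5 ≈ -934.20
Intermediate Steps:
Z(X) = X
36*(-26 + 1/(Z(-2) + 22)) = 36*(-26 + 1/(-2 + 22)) = 36*(-26 + 1/20) = 36*(-519/20) = -4671/5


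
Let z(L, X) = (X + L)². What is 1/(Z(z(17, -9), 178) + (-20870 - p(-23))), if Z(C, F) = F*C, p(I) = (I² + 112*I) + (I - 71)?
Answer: -1/7337 ≈ -0.00013630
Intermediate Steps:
z(L, X) = (L + X)²
p(I) = -71 + I² + 113*I (p(I) = (I² + 112*I) + (-71 + I) = -71 + I² + 113*I)
Z(C, F) = C*F
1/(Z(z(17, -9), 178) + (-20870 - p(-23))) = 1/((17 - 9)²*178 + (-20870 - (-71 + (-23)² + 113*(-23)))) = 1/(8²*178 + (-20870 - (-71 + 529 - 2599))) = 1/(64*178 + (-20870 - 1*(-2141))) = 1/(11392 + (-20870 + 2141)) = 1/(11392 - 18729) = 1/(-7337) = -1/7337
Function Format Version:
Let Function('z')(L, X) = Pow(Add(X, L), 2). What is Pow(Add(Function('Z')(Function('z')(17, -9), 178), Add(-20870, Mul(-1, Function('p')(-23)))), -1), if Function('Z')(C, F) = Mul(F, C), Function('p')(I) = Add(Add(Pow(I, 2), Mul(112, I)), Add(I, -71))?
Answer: Rational(-1, 7337) ≈ -0.00013630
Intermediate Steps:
Function('z')(L, X) = Pow(Add(L, X), 2)
Function('p')(I) = Add(-71, Pow(I, 2), Mul(113, I)) (Function('p')(I) = Add(Add(Pow(I, 2), Mul(112, I)), Add(-71, I)) = Add(-71, Pow(I, 2), Mul(113, I)))
Function('Z')(C, F) = Mul(C, F)
Pow(Add(Function('Z')(Function('z')(17, -9), 178), Add(-20870, Mul(-1, Function('p')(-23)))), -1) = Pow(Add(Mul(Pow(Add(17, -9), 2), 178), Add(-20870, Mul(-1, Add(-71, Pow(-23, 2), Mul(113, -23))))), -1) = Pow(Add(Mul(Pow(8, 2), 178), Add(-20870, Mul(-1, Add(-71, 529, -2599)))), -1) = Pow(Add(Mul(64, 178), Add(-20870, Mul(-1, -2141))), -1) = Pow(Add(11392, Add(-20870, 2141)), -1) = Pow(Add(11392, -18729), -1) = Pow(-7337, -1) = Rational(-1, 7337)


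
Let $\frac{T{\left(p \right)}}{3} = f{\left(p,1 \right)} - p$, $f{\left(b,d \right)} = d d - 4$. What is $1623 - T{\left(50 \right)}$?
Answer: $1782$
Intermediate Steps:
$f{\left(b,d \right)} = -4 + d^{2}$ ($f{\left(b,d \right)} = d^{2} - 4 = -4 + d^{2}$)
$T{\left(p \right)} = -9 - 3 p$ ($T{\left(p \right)} = 3 \left(\left(-4 + 1^{2}\right) - p\right) = 3 \left(\left(-4 + 1\right) - p\right) = 3 \left(-3 - p\right) = -9 - 3 p$)
$1623 - T{\left(50 \right)} = 1623 - \left(-9 - 150\right) = 1623 - -159 = 1623 + 159 = 1782$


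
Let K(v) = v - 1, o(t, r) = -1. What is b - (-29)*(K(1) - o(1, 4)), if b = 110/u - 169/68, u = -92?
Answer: 39599/1564 ≈ 25.319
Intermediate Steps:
K(v) = -1 + v
b = -5757/1564 (b = 110/(-92) - 169/68 = 110*(-1/92) - 169*1/68 = -55/46 - 169/68 = -5757/1564 ≈ -3.6809)
b - (-29)*(K(1) - o(1, 4)) = -5757/1564 - (-29)*((-1 + 1) - 1*(-1)) = -5757/1564 - (-29)*(0 + 1) = -5757/1564 - (-29) = -5757/1564 - 1*(-29) = -5757/1564 + 29 = 39599/1564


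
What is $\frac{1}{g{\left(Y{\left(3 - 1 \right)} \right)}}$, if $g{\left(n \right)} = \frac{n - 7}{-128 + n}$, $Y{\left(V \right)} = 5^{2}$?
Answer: $- \frac{103}{18} \approx -5.7222$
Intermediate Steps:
$Y{\left(V \right)} = 25$
$g{\left(n \right)} = \frac{-7 + n}{-128 + n}$ ($g{\left(n \right)} = \frac{n - 7}{-128 + n} = \frac{-7 + n}{-128 + n}$)
$\frac{1}{g{\left(Y{\left(3 - 1 \right)} \right)}} = \frac{1}{\frac{1}{-128 + 25} \left(-7 + 25\right)} = \frac{1}{\frac{1}{-103} \cdot 18} = \frac{1}{\left(- \frac{1}{103}\right) 18} = \frac{1}{- \frac{18}{103}} = - \frac{103}{18}$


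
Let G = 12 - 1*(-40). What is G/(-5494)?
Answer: -26/2747 ≈ -0.0094649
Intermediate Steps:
G = 52 (G = 12 + 40 = 52)
G/(-5494) = 52/(-5494) = 52*(-1/5494) = -26/2747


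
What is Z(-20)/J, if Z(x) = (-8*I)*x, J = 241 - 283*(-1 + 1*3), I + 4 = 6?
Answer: -64/65 ≈ -0.98462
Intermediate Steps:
I = 2 (I = -4 + 6 = 2)
J = -325 (J = 241 - 283*(-1 + 3) = 241 - 283*2 = 241 - 566 = -325)
Z(x) = -16*x (Z(x) = (-8*2)*x = -16*x)
Z(-20)/J = -16*(-20)/(-325) = 320*(-1/325) = -64/65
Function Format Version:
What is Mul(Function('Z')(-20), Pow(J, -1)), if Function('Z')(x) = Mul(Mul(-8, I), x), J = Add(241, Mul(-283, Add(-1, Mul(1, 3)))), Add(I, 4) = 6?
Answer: Rational(-64, 65) ≈ -0.98462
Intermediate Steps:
I = 2 (I = Add(-4, 6) = 2)
J = -325 (J = Add(241, Mul(-283, Add(-1, 3))) = Add(241, Mul(-283, 2)) = Add(241, -566) = -325)
Function('Z')(x) = Mul(-16, x) (Function('Z')(x) = Mul(Mul(-8, 2), x) = Mul(-16, x))
Mul(Function('Z')(-20), Pow(J, -1)) = Mul(Mul(-16, -20), Pow(-325, -1)) = Mul(320, Rational(-1, 325)) = Rational(-64, 65)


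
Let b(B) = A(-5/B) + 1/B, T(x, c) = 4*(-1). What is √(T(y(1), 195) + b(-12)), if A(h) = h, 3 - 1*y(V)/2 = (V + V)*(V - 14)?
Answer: I*√33/3 ≈ 1.9149*I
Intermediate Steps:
y(V) = 6 - 4*V*(-14 + V) (y(V) = 6 - 2*(V + V)*(V - 14) = 6 - 2*2*V*(-14 + V) = 6 - 4*V*(-14 + V))
T(x, c) = -4
b(B) = -4/B (b(B) = -5/B + 1/B = -4/B)
√(T(y(1), 195) + b(-12)) = √(-4 - 4/(-12)) = √(-4 - 4*(-1/12)) = √(-4 + ⅓) = √(-11/3) = I*√33/3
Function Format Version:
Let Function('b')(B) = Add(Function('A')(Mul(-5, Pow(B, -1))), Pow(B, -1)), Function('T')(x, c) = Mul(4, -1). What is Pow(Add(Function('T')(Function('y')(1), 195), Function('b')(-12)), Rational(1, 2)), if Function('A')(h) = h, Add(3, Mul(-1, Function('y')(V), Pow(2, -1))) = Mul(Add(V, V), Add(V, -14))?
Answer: Mul(Rational(1, 3), I, Pow(33, Rational(1, 2))) ≈ Mul(1.9149, I)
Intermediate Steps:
Function('y')(V) = Add(6, Mul(-4, V, Add(-14, V))) (Function('y')(V) = Add(6, Mul(-2, Mul(Add(V, V), Add(V, -14)))) = Add(6, Mul(-2, Mul(Mul(2, V), Add(-14, V)))) = Add(6, Mul(-2, Mul(2, V, Add(-14, V)))) = Add(6, Mul(-4, V, Add(-14, V))))
Function('T')(x, c) = -4
Function('b')(B) = Mul(-4, Pow(B, -1)) (Function('b')(B) = Add(Mul(-5, Pow(B, -1)), Pow(B, -1)) = Mul(-4, Pow(B, -1)))
Pow(Add(Function('T')(Function('y')(1), 195), Function('b')(-12)), Rational(1, 2)) = Pow(Add(-4, Mul(-4, Pow(-12, -1))), Rational(1, 2)) = Pow(Add(-4, Mul(-4, Rational(-1, 12))), Rational(1, 2)) = Pow(Add(-4, Rational(1, 3)), Rational(1, 2)) = Pow(Rational(-11, 3), Rational(1, 2)) = Mul(Rational(1, 3), I, Pow(33, Rational(1, 2)))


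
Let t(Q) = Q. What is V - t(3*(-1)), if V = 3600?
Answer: 3603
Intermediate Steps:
V - t(3*(-1)) = 3600 - 3*(-1) = 3600 - 1*(-3) = 3600 + 3 = 3603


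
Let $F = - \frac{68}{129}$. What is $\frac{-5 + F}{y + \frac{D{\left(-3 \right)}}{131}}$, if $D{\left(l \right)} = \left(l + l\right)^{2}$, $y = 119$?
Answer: $- \frac{93403}{2015625} \approx -0.046339$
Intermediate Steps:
$D{\left(l \right)} = 4 l^{2}$ ($D{\left(l \right)} = \left(2 l\right)^{2} = 4 l^{2}$)
$F = - \frac{68}{129}$ ($F = \left(-68\right) \frac{1}{129} = - \frac{68}{129} \approx -0.52713$)
$\frac{-5 + F}{y + \frac{D{\left(-3 \right)}}{131}} = \frac{-5 - \frac{68}{129}}{119 + \frac{4 \left(-3\right)^{2}}{131}} = \frac{1}{119 + 4 \cdot 9 \cdot \frac{1}{131}} \left(- \frac{713}{129}\right) = \frac{1}{119 + 36 \cdot \frac{1}{131}} \left(- \frac{713}{129}\right) = \frac{1}{119 + \frac{36}{131}} \left(- \frac{713}{129}\right) = \frac{1}{\frac{15625}{131}} \left(- \frac{713}{129}\right) = \frac{131}{15625} \left(- \frac{713}{129}\right) = - \frac{93403}{2015625}$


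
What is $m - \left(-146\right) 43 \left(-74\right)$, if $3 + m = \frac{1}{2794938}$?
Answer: $- \frac{1298458321349}{2794938} \approx -4.6458 \cdot 10^{5}$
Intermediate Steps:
$m = - \frac{8384813}{2794938}$ ($m = -3 + \frac{1}{2794938} = - \frac{8384813}{2794938} \approx -3.0$)
$m - \left(-146\right) 43 \left(-74\right) = - \frac{8384813}{2794938} - \left(-146\right) 43 \left(-74\right) = - \frac{8384813}{2794938} - \left(-6278\right) \left(-74\right) = - \frac{8384813}{2794938} - 464572 = - \frac{1298458321349}{2794938}$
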